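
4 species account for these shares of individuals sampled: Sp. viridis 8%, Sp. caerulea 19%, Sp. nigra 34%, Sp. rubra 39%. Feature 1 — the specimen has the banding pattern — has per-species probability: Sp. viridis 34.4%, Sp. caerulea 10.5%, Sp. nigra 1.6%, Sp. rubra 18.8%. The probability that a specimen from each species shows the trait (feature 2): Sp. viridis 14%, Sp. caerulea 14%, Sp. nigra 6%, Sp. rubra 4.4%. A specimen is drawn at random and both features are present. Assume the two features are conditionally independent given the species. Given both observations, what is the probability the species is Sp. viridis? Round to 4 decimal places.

Compute prior × likelihood for every hypothesis:
  Sp. viridis: 0.08 × 0.344 × 0.14 = 0.0038528
  Sp. caerulea: 0.19 × 0.105 × 0.14 = 0.002793
  Sp. nigra: 0.34 × 0.016 × 0.06 = 0.0003264
  Sp. rubra: 0.39 × 0.188 × 0.044 = 0.00322608
Sum = 0.01019828.
P(Sp. viridis | evidence) = 0.0038528 / 0.01019828 ≈ 0.3778.

0.3778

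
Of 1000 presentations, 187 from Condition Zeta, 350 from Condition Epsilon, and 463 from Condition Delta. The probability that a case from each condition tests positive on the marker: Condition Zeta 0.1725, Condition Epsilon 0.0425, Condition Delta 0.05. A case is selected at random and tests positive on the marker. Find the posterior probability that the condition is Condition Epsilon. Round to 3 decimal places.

By Bayes' rule, posterior ∝ prior × likelihood:
  Condition Zeta: 0.187 × 0.1725 = 0.0322575
  Condition Epsilon: 0.35 × 0.0425 = 0.014875
  Condition Delta: 0.463 × 0.05 = 0.02315
Sum = 0.0702825.
P(Condition Epsilon | evidence) = 0.014875 / 0.0702825 ≈ 0.212.

0.212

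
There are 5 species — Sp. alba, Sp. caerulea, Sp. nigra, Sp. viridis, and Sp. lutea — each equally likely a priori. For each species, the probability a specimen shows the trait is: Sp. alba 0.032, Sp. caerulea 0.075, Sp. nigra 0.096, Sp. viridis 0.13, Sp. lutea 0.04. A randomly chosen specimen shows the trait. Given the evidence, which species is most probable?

Sp. viridis

With a uniform prior (1/5 each), posterior ∝ likelihood:
  Sp. alba: 0.032
  Sp. caerulea: 0.075
  Sp. nigra: 0.096
  Sp. viridis: 0.13
  Sp. lutea: 0.04
Normalizing constant = 0.373.
Largest term belongs to Sp. viridis, so Sp. viridis is most probable.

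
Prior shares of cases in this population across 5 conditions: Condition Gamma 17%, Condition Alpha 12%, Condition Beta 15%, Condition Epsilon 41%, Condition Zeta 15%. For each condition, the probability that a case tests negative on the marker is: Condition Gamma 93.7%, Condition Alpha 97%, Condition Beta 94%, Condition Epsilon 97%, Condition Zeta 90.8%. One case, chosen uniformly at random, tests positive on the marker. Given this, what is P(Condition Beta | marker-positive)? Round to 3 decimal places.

Taking complements, P(marker-positive | each) = Condition Gamma 0.063, Condition Alpha 0.03, Condition Beta 0.06, Condition Epsilon 0.03, Condition Zeta 0.092.
Compute prior × likelihood for every hypothesis:
  Condition Gamma: 0.17 × 0.063 = 0.01071
  Condition Alpha: 0.12 × 0.03 = 0.0036
  Condition Beta: 0.15 × 0.06 = 0.009
  Condition Epsilon: 0.41 × 0.03 = 0.0123
  Condition Zeta: 0.15 × 0.092 = 0.0138
Normalizing constant = 0.04941.
P(Condition Beta | evidence) = 0.009 / 0.04941 ≈ 0.182.

0.182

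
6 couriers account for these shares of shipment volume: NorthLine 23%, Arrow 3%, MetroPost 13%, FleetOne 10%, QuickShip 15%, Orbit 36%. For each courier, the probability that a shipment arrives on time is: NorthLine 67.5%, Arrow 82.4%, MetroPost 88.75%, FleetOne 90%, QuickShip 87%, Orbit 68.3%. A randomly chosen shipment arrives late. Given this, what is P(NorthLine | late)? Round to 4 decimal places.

Taking complements, P(late | each) = NorthLine 0.325, Arrow 0.176, MetroPost 0.1125, FleetOne 0.1, QuickShip 0.13, Orbit 0.317.
Compute prior × likelihood for every hypothesis:
  NorthLine: 0.23 × 0.325 = 0.07475
  Arrow: 0.03 × 0.176 = 0.00528
  MetroPost: 0.13 × 0.1125 = 0.014625
  FleetOne: 0.1 × 0.1 = 0.01
  QuickShip: 0.15 × 0.13 = 0.0195
  Orbit: 0.36 × 0.317 = 0.11412
Total = 0.238275.
P(NorthLine | evidence) = 0.07475 / 0.238275 ≈ 0.3137.

0.3137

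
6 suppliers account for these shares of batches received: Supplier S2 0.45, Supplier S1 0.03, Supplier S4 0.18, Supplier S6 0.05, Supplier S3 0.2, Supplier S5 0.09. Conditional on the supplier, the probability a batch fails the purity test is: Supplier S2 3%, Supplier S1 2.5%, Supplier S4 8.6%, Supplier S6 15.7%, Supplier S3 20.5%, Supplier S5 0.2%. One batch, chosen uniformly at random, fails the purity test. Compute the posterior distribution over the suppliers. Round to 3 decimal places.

Supplier S2 0.171, Supplier S1 0.010, Supplier S4 0.197, Supplier S6 0.100, Supplier S3 0.521, Supplier S5 0.002

Compute prior × likelihood for every hypothesis:
  Supplier S2: 0.45 × 0.03 = 0.0135
  Supplier S1: 0.03 × 0.025 = 0.00075
  Supplier S4: 0.18 × 0.086 = 0.01548
  Supplier S6: 0.05 × 0.157 = 0.00785
  Supplier S3: 0.2 × 0.205 = 0.041
  Supplier S5: 0.09 × 0.002 = 0.00018
Sum = 0.07876.
P(Supplier S2 | off-spec) = 0.0135/0.07876 ≈ 0.171
P(Supplier S1 | off-spec) = 0.00075/0.07876 ≈ 0.010
P(Supplier S4 | off-spec) = 0.01548/0.07876 ≈ 0.197
P(Supplier S6 | off-spec) = 0.00785/0.07876 ≈ 0.100
P(Supplier S3 | off-spec) = 0.041/0.07876 ≈ 0.521
P(Supplier S5 | off-spec) = 0.00018/0.07876 ≈ 0.002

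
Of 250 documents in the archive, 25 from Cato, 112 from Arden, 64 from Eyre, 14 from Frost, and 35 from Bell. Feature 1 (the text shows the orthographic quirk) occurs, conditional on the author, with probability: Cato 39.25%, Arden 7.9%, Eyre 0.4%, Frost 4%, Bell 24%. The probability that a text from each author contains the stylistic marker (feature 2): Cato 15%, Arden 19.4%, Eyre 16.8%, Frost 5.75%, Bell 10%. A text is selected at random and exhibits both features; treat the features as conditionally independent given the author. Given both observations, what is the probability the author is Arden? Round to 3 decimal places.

0.418

Prior × likelihood for each hypothesis:
  Cato: 0.1 × 0.3925 × 0.15 = 0.0058875
  Arden: 0.448 × 0.079 × 0.194 = 0.006866048
  Eyre: 0.256 × 0.004 × 0.168 = 0.000172032
  Frost: 0.056 × 0.04 × 0.0575 = 0.0001288
  Bell: 0.14 × 0.24 × 0.1 = 0.00336
Sum = 0.01641438.
P(Arden | evidence) = 0.006866048 / 0.01641438 ≈ 0.418.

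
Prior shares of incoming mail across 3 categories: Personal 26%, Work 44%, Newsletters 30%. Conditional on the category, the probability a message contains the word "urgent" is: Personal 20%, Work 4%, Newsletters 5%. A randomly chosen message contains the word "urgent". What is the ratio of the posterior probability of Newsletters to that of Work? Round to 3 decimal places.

By Bayes' rule, posterior ∝ prior × likelihood:
  Personal: 0.26 × 0.2 = 0.052
  Work: 0.44 × 0.04 = 0.0176
  Newsletters: 0.3 × 0.05 = 0.015
Sum = 0.0846.
The ratio is 0.015 / 0.0176 (the normalizer cancels) = 0.852.

0.852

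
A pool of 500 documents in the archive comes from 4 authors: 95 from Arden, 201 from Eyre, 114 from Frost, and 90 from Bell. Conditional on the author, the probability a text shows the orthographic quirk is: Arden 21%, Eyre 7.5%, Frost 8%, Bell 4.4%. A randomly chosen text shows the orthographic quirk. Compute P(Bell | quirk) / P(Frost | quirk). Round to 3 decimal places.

0.434

By Bayes' rule, posterior ∝ prior × likelihood:
  Arden: 0.19 × 0.21 = 0.0399
  Eyre: 0.402 × 0.075 = 0.03015
  Frost: 0.228 × 0.08 = 0.01824
  Bell: 0.18 × 0.044 = 0.00792
Total = 0.09621.
The ratio is 0.00792 / 0.01824 (the normalizer cancels) = 0.434.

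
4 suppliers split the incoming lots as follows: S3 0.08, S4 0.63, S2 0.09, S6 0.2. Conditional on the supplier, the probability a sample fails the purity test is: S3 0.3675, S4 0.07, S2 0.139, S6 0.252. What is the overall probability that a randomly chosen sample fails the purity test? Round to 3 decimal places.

Prior × likelihood for each hypothesis:
  S3: 0.08 × 0.3675 = 0.0294
  S4: 0.63 × 0.07 = 0.0441
  S2: 0.09 × 0.139 = 0.01251
  S6: 0.2 × 0.252 = 0.0504
P(off-spec) = 0.0294 + 0.0441 + 0.01251 + 0.0504 = 0.13641 → 0.136.

0.136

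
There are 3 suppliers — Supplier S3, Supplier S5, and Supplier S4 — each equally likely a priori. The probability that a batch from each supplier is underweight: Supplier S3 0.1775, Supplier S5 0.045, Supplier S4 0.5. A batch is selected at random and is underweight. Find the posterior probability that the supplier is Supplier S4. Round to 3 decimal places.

0.692

Since the prior is uniform, the posterior is proportional to the likelihood:
  Supplier S3: 0.1775
  Supplier S5: 0.045
  Supplier S4: 0.5
Total = 0.7225.
P(Supplier S4 | evidence) = 0.5 / 0.7225 ≈ 0.692.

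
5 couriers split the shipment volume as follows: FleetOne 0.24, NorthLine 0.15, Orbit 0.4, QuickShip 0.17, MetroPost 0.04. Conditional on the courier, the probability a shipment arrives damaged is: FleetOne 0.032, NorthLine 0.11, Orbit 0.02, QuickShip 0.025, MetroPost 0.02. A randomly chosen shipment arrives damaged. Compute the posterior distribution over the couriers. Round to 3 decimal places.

FleetOne 0.206, NorthLine 0.443, Orbit 0.215, QuickShip 0.114, MetroPost 0.021

By Bayes' rule, posterior ∝ prior × likelihood:
  FleetOne: 0.24 × 0.032 = 0.00768
  NorthLine: 0.15 × 0.11 = 0.0165
  Orbit: 0.4 × 0.02 = 0.008
  QuickShip: 0.17 × 0.025 = 0.00425
  MetroPost: 0.04 × 0.02 = 0.0008
Total = 0.03723.
P(FleetOne | damaged) = 0.00768/0.03723 ≈ 0.206
P(NorthLine | damaged) = 0.0165/0.03723 ≈ 0.443
P(Orbit | damaged) = 0.008/0.03723 ≈ 0.215
P(QuickShip | damaged) = 0.00425/0.03723 ≈ 0.114
P(MetroPost | damaged) = 0.0008/0.03723 ≈ 0.021
(Check: 0.206+0.443+0.215+0.114+0.021 = 0.999.)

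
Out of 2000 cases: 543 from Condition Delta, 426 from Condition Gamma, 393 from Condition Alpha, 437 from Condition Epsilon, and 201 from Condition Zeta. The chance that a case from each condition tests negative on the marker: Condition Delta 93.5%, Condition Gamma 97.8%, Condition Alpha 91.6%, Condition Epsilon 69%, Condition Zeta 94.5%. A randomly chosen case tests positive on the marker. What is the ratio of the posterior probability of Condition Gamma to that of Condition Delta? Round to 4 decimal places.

Taking complements, P(marker-positive | each) = Condition Delta 0.065, Condition Gamma 0.022, Condition Alpha 0.084, Condition Epsilon 0.31, Condition Zeta 0.055.
Unnormalized posteriors (prior × likelihood):
  Condition Delta: 0.2715 × 0.065 = 0.0176475
  Condition Gamma: 0.213 × 0.022 = 0.004686
  Condition Alpha: 0.1965 × 0.084 = 0.016506
  Condition Epsilon: 0.2185 × 0.31 = 0.067735
  Condition Zeta: 0.1005 × 0.055 = 0.0055275
Sum = 0.112102.
The ratio is 0.004686 / 0.0176475 (the normalizer cancels) = 0.2655.

0.2655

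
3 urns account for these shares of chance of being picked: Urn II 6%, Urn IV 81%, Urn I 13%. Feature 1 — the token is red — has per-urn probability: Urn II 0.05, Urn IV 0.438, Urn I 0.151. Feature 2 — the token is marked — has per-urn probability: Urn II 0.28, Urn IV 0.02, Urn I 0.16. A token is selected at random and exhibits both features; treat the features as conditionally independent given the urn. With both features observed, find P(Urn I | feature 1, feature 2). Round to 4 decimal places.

0.2836

Prior × likelihood for each hypothesis:
  Urn II: 0.06 × 0.05 × 0.28 = 0.00084
  Urn IV: 0.81 × 0.438 × 0.02 = 0.0070956
  Urn I: 0.13 × 0.151 × 0.16 = 0.0031408
Normalizing constant = 0.0110764.
P(Urn I | evidence) = 0.0031408 / 0.0110764 ≈ 0.2836.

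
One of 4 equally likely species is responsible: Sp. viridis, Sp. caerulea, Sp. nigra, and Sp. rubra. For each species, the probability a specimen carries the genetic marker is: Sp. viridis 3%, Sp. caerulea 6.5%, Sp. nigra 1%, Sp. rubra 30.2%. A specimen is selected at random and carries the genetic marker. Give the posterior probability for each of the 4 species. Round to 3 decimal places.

Sp. viridis 0.074, Sp. caerulea 0.160, Sp. nigra 0.025, Sp. rubra 0.742

Since the prior is uniform, the posterior is proportional to the likelihood:
  Sp. viridis: 0.03
  Sp. caerulea: 0.065
  Sp. nigra: 0.01
  Sp. rubra: 0.302
Sum = 0.407.
P(Sp. viridis | marker) = 0.03/0.407 ≈ 0.074
P(Sp. caerulea | marker) = 0.065/0.407 ≈ 0.160
P(Sp. nigra | marker) = 0.01/0.407 ≈ 0.025
P(Sp. rubra | marker) = 0.302/0.407 ≈ 0.742
(Check: 0.074+0.160+0.025+0.742 = 1.001.)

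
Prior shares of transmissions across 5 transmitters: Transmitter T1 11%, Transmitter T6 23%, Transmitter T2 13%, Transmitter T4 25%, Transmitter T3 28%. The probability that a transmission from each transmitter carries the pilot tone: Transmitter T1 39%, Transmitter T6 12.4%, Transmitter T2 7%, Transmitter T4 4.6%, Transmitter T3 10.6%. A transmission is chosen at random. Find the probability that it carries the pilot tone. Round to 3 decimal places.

0.122

Compute prior × likelihood for every hypothesis:
  Transmitter T1: 0.11 × 0.39 = 0.0429
  Transmitter T6: 0.23 × 0.124 = 0.02852
  Transmitter T2: 0.13 × 0.07 = 0.0091
  Transmitter T4: 0.25 × 0.046 = 0.0115
  Transmitter T3: 0.28 × 0.106 = 0.02968
P(pilot) = 0.0429 + 0.02852 + 0.0091 + 0.0115 + 0.02968 = 0.1217 → 0.122.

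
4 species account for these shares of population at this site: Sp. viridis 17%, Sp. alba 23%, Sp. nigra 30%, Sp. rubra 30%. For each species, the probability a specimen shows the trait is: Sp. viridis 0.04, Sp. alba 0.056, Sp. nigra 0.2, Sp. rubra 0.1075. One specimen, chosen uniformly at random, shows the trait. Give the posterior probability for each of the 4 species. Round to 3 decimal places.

By Bayes' rule, posterior ∝ prior × likelihood:
  Sp. viridis: 0.17 × 0.04 = 0.0068
  Sp. alba: 0.23 × 0.056 = 0.01288
  Sp. nigra: 0.3 × 0.2 = 0.06
  Sp. rubra: 0.3 × 0.1075 = 0.03225
Normalizing constant = 0.11193.
P(Sp. viridis | trait) = 0.0068/0.11193 ≈ 0.061
P(Sp. alba | trait) = 0.01288/0.11193 ≈ 0.115
P(Sp. nigra | trait) = 0.06/0.11193 ≈ 0.536
P(Sp. rubra | trait) = 0.03225/0.11193 ≈ 0.288

Sp. viridis 0.061, Sp. alba 0.115, Sp. nigra 0.536, Sp. rubra 0.288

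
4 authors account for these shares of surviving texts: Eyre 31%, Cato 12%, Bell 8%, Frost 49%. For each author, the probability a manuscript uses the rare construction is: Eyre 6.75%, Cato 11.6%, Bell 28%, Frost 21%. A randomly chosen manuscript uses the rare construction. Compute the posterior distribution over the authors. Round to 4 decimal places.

Eyre 0.1307, Cato 0.0869, Bell 0.1399, Frost 0.6425

By Bayes' rule, posterior ∝ prior × likelihood:
  Eyre: 0.31 × 0.0675 = 0.020925
  Cato: 0.12 × 0.116 = 0.01392
  Bell: 0.08 × 0.28 = 0.0224
  Frost: 0.49 × 0.21 = 0.1029
Normalizing constant = 0.160145.
P(Eyre | rare-form) = 0.020925/0.160145 ≈ 0.1307
P(Cato | rare-form) = 0.01392/0.160145 ≈ 0.0869
P(Bell | rare-form) = 0.0224/0.160145 ≈ 0.1399
P(Frost | rare-form) = 0.1029/0.160145 ≈ 0.6425
(Check: 0.1307+0.0869+0.1399+0.6425 = 1.0000.)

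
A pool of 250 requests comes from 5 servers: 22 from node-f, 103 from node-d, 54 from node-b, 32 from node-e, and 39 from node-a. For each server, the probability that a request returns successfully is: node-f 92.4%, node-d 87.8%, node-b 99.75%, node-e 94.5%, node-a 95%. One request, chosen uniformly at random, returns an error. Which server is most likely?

node-d

Taking complements, P(error | each) = node-f 0.076, node-d 0.122, node-b 0.0025, node-e 0.055, node-a 0.05.
Prior × likelihood for each hypothesis:
  node-f: 0.088 × 0.076 = 0.006688
  node-d: 0.412 × 0.122 = 0.050264
  node-b: 0.216 × 0.0025 = 0.00054
  node-e: 0.128 × 0.055 = 0.00704
  node-a: 0.156 × 0.05 = 0.0078
Sum = 0.072332.
Largest term belongs to node-d, so node-d is most probable.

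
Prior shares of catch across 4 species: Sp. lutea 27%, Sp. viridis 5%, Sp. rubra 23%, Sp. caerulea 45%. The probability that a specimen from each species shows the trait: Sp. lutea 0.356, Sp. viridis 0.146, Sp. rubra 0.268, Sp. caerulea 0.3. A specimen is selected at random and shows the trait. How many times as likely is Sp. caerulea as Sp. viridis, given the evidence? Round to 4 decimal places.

18.4932

By Bayes' rule, posterior ∝ prior × likelihood:
  Sp. lutea: 0.27 × 0.356 = 0.09612
  Sp. viridis: 0.05 × 0.146 = 0.0073
  Sp. rubra: 0.23 × 0.268 = 0.06164
  Sp. caerulea: 0.45 × 0.3 = 0.135
Sum = 0.30006.
The ratio is 0.135 / 0.0073 (the normalizer cancels) = 18.4932.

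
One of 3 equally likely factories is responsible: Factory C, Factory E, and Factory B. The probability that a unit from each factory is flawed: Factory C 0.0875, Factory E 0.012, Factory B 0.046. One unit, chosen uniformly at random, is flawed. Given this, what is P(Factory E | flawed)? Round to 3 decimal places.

0.082

Since the prior is uniform, the posterior is proportional to the likelihood:
  Factory C: 0.0875
  Factory E: 0.012
  Factory B: 0.046
Normalizing constant = 0.1455.
P(Factory E | evidence) = 0.012 / 0.1455 ≈ 0.082.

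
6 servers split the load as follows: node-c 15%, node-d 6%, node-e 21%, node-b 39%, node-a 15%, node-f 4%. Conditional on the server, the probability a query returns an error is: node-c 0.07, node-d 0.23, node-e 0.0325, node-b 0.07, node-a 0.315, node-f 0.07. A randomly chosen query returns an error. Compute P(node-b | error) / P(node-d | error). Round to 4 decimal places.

1.9783

Prior × likelihood for each hypothesis:
  node-c: 0.15 × 0.07 = 0.0105
  node-d: 0.06 × 0.23 = 0.0138
  node-e: 0.21 × 0.0325 = 0.006825
  node-b: 0.39 × 0.07 = 0.0273
  node-a: 0.15 × 0.315 = 0.04725
  node-f: 0.04 × 0.07 = 0.0028
Normalizing constant = 0.108475.
The ratio is 0.0273 / 0.0138 (the normalizer cancels) = 1.9783.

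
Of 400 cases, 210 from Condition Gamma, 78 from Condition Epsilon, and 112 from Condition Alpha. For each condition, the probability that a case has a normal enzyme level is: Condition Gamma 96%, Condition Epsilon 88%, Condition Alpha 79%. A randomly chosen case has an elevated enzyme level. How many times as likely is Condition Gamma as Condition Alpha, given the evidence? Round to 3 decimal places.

Taking complements, P(elevated | each) = Condition Gamma 0.04, Condition Epsilon 0.12, Condition Alpha 0.21.
Prior × likelihood for each hypothesis:
  Condition Gamma: 0.525 × 0.04 = 0.021
  Condition Epsilon: 0.195 × 0.12 = 0.0234
  Condition Alpha: 0.28 × 0.21 = 0.0588
Sum = 0.1032.
The ratio is 0.021 / 0.0588 (the normalizer cancels) = 0.357.

0.357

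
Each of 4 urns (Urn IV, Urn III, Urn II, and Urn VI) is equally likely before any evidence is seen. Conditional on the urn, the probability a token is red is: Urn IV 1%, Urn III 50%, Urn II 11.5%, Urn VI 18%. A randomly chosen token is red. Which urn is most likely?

Since the prior is uniform, the posterior is proportional to the likelihood:
  Urn IV: 0.01
  Urn III: 0.5
  Urn II: 0.115
  Urn VI: 0.18
Total = 0.805.
Largest term belongs to Urn III, so Urn III is most probable.

Urn III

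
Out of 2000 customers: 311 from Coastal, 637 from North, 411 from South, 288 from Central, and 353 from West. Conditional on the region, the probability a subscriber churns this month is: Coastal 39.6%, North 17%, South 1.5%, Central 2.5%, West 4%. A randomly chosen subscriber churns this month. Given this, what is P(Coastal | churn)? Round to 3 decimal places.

0.476

Compute prior × likelihood for every hypothesis:
  Coastal: 0.1555 × 0.396 = 0.061578
  North: 0.3185 × 0.17 = 0.054145
  South: 0.2055 × 0.015 = 0.0030825
  Central: 0.144 × 0.025 = 0.0036
  West: 0.1765 × 0.04 = 0.00706
Total = 0.1294655.
P(Coastal | evidence) = 0.061578 / 0.1294655 ≈ 0.476.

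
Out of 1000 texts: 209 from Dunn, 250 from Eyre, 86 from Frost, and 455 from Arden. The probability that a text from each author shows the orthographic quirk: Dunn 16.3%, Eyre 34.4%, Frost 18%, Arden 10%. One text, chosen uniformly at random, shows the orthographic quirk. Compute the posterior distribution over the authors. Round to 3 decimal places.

Dunn 0.188, Eyre 0.475, Frost 0.086, Arden 0.251

By Bayes' rule, posterior ∝ prior × likelihood:
  Dunn: 0.209 × 0.163 = 0.034067
  Eyre: 0.25 × 0.344 = 0.086
  Frost: 0.086 × 0.18 = 0.01548
  Arden: 0.455 × 0.1 = 0.0455
Normalizing constant = 0.181047.
P(Dunn | quirk) = 0.034067/0.181047 ≈ 0.188
P(Eyre | quirk) = 0.086/0.181047 ≈ 0.475
P(Frost | quirk) = 0.01548/0.181047 ≈ 0.086
P(Arden | quirk) = 0.0455/0.181047 ≈ 0.251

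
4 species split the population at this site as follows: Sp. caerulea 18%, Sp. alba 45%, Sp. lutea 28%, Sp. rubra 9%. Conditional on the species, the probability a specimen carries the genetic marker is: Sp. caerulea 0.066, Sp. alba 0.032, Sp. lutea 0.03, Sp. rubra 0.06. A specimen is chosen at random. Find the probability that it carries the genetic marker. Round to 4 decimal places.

0.0401

Compute prior × likelihood for every hypothesis:
  Sp. caerulea: 0.18 × 0.066 = 0.01188
  Sp. alba: 0.45 × 0.032 = 0.0144
  Sp. lutea: 0.28 × 0.03 = 0.0084
  Sp. rubra: 0.09 × 0.06 = 0.0054
P(marker) = 0.01188 + 0.0144 + 0.0084 + 0.0054 = 0.04008 → 0.0401.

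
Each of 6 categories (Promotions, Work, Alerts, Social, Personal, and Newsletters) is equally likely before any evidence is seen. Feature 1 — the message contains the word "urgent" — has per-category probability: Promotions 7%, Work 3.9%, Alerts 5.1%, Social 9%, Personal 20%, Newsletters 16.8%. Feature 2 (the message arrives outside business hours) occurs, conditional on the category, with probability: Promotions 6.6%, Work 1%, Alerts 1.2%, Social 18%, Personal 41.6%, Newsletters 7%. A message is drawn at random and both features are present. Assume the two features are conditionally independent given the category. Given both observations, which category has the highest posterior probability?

With a uniform prior (1/6 each), posterior ∝ likelihood:
  Promotions: 0.07 × 0.066 = 0.00462
  Work: 0.039 × 0.01 = 0.00039
  Alerts: 0.051 × 0.012 = 0.000612
  Social: 0.09 × 0.18 = 0.0162
  Personal: 0.2 × 0.416 = 0.0832
  Newsletters: 0.168 × 0.07 = 0.01176
Sum = 0.116782.
Largest term belongs to Personal, so Personal is most probable.

Personal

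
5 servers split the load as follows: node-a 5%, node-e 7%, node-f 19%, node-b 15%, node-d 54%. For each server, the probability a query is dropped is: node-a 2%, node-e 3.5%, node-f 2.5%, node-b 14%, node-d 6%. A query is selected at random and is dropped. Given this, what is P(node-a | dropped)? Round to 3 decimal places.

0.016

By Bayes' rule, posterior ∝ prior × likelihood:
  node-a: 0.05 × 0.02 = 0.001
  node-e: 0.07 × 0.035 = 0.00245
  node-f: 0.19 × 0.025 = 0.00475
  node-b: 0.15 × 0.14 = 0.021
  node-d: 0.54 × 0.06 = 0.0324
Total = 0.0616.
P(node-a | evidence) = 0.001 / 0.0616 ≈ 0.016.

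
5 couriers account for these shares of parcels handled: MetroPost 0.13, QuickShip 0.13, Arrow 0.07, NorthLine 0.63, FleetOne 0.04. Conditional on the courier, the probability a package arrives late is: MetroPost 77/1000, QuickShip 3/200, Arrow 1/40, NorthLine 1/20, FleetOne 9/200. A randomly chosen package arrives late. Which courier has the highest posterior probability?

Prior × likelihood for each hypothesis:
  MetroPost: 0.13 × 0.077 = 0.01001
  QuickShip: 0.13 × 0.015 = 0.00195
  Arrow: 0.07 × 0.025 = 0.00175
  NorthLine: 0.63 × 0.05 = 0.0315
  FleetOne: 0.04 × 0.045 = 0.0018
Normalizing constant = 0.04701.
Largest term belongs to NorthLine, so NorthLine is most probable.

NorthLine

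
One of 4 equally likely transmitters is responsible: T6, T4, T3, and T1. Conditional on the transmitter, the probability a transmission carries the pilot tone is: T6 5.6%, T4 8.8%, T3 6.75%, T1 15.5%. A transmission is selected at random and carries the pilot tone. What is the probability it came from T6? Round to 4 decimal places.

Since the prior is uniform, the posterior is proportional to the likelihood:
  T6: 0.056
  T4: 0.088
  T3: 0.0675
  T1: 0.155
Sum = 0.3665.
P(T6 | evidence) = 0.056 / 0.3665 ≈ 0.1528.

0.1528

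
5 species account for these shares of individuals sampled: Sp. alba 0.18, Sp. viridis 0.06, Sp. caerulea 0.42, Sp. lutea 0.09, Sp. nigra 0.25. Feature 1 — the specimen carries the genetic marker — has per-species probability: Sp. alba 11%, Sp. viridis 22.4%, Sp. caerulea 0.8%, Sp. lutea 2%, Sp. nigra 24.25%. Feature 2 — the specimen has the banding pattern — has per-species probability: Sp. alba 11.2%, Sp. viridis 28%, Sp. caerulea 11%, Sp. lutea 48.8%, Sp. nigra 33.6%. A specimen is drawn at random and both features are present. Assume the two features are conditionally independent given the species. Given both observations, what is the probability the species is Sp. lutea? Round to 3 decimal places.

Unnormalized posteriors (prior × likelihood):
  Sp. alba: 0.18 × 0.11 × 0.112 = 0.0022176
  Sp. viridis: 0.06 × 0.224 × 0.28 = 0.0037632
  Sp. caerulea: 0.42 × 0.008 × 0.11 = 0.0003696
  Sp. lutea: 0.09 × 0.02 × 0.488 = 0.0008784
  Sp. nigra: 0.25 × 0.2425 × 0.336 = 0.02037
Sum = 0.0275988.
P(Sp. lutea | evidence) = 0.0008784 / 0.0275988 ≈ 0.032.

0.032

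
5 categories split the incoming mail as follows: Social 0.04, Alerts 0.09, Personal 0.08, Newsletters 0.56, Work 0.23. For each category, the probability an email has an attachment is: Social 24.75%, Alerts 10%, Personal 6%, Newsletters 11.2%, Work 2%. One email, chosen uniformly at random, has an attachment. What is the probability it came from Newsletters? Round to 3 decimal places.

By Bayes' rule, posterior ∝ prior × likelihood:
  Social: 0.04 × 0.2475 = 0.0099
  Alerts: 0.09 × 0.1 = 0.009
  Personal: 0.08 × 0.06 = 0.0048
  Newsletters: 0.56 × 0.112 = 0.06272
  Work: 0.23 × 0.02 = 0.0046
Total = 0.09102.
P(Newsletters | evidence) = 0.06272 / 0.09102 ≈ 0.689.

0.689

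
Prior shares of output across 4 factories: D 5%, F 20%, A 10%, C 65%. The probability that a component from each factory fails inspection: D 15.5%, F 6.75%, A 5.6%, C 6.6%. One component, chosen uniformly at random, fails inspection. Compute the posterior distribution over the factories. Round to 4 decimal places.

Compute prior × likelihood for every hypothesis:
  D: 0.05 × 0.155 = 0.00775
  F: 0.2 × 0.0675 = 0.0135
  A: 0.1 × 0.056 = 0.0056
  C: 0.65 × 0.066 = 0.0429
Sum = 0.06975.
P(D | nonconforming) = 0.00775/0.06975 ≈ 0.1111
P(F | nonconforming) = 0.0135/0.06975 ≈ 0.1935
P(A | nonconforming) = 0.0056/0.06975 ≈ 0.0803
P(C | nonconforming) = 0.0429/0.06975 ≈ 0.6151
(Check: 0.1111+0.1935+0.0803+0.6151 = 1.0000.)

D 0.1111, F 0.1935, A 0.0803, C 0.6151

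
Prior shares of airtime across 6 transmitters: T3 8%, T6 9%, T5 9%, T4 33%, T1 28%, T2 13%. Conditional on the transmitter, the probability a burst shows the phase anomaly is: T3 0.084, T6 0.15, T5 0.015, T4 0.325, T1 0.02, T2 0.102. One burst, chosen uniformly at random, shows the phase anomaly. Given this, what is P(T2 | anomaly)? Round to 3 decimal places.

0.090

Prior × likelihood for each hypothesis:
  T3: 0.08 × 0.084 = 0.00672
  T6: 0.09 × 0.15 = 0.0135
  T5: 0.09 × 0.015 = 0.00135
  T4: 0.33 × 0.325 = 0.10725
  T1: 0.28 × 0.02 = 0.0056
  T2: 0.13 × 0.102 = 0.01326
Sum = 0.14768.
P(T2 | evidence) = 0.01326 / 0.14768 ≈ 0.090.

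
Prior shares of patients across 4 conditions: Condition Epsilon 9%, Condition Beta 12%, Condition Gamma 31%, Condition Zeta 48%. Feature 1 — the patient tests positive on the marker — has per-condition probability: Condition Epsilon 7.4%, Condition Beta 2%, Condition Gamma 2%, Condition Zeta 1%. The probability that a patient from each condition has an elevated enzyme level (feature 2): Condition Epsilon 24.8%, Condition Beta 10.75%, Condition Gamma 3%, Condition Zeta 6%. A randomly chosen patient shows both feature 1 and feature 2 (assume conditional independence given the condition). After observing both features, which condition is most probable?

By Bayes' rule, posterior ∝ prior × likelihood:
  Condition Epsilon: 0.09 × 0.074 × 0.248 = 0.00165168
  Condition Beta: 0.12 × 0.02 × 0.1075 = 0.000258
  Condition Gamma: 0.31 × 0.02 × 0.03 = 0.000186
  Condition Zeta: 0.48 × 0.01 × 0.06 = 0.000288
Normalizing constant = 0.00238368.
Largest term belongs to Condition Epsilon, so Condition Epsilon is most probable.

Condition Epsilon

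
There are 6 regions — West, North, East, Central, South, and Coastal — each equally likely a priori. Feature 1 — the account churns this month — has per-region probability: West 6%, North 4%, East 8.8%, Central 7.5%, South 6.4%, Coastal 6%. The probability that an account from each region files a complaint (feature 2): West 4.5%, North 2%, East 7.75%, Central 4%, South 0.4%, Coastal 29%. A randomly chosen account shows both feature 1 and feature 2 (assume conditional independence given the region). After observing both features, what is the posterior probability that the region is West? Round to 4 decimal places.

0.0872

Since the prior is uniform, the posterior is proportional to the likelihood:
  West: 0.06 × 0.045 = 0.0027
  North: 0.04 × 0.02 = 0.0008
  East: 0.088 × 0.0775 = 0.00682
  Central: 0.075 × 0.04 = 0.003
  South: 0.064 × 0.004 = 0.000256
  Coastal: 0.06 × 0.29 = 0.0174
Sum = 0.030976.
P(West | evidence) = 0.0027 / 0.030976 ≈ 0.0872.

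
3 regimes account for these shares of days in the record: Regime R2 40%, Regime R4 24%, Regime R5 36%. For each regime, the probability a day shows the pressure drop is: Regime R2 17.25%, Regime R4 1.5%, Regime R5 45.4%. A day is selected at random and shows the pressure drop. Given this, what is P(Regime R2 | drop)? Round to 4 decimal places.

Prior × likelihood for each hypothesis:
  Regime R2: 0.4 × 0.1725 = 0.069
  Regime R4: 0.24 × 0.015 = 0.0036
  Regime R5: 0.36 × 0.454 = 0.16344
Total = 0.23604.
P(Regime R2 | evidence) = 0.069 / 0.23604 ≈ 0.2923.

0.2923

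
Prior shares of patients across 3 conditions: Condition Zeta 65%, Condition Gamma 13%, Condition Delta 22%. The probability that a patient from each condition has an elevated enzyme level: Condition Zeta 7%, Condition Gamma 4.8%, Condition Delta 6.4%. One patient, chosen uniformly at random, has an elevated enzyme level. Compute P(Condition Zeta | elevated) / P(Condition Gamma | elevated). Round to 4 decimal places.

Prior × likelihood for each hypothesis:
  Condition Zeta: 0.65 × 0.07 = 0.0455
  Condition Gamma: 0.13 × 0.048 = 0.00624
  Condition Delta: 0.22 × 0.064 = 0.01408
Total = 0.06582.
The ratio is 0.0455 / 0.00624 (the normalizer cancels) = 7.2917.

7.2917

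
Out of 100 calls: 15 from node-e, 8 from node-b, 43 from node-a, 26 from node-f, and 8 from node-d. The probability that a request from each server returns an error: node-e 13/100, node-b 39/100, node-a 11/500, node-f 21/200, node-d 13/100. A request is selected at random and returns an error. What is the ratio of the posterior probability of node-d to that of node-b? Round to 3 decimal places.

0.333

Prior × likelihood for each hypothesis:
  node-e: 0.15 × 0.13 = 0.0195
  node-b: 0.08 × 0.39 = 0.0312
  node-a: 0.43 × 0.022 = 0.00946
  node-f: 0.26 × 0.105 = 0.0273
  node-d: 0.08 × 0.13 = 0.0104
Sum = 0.09786.
The ratio is 0.0104 / 0.0312 (the normalizer cancels) = 0.333.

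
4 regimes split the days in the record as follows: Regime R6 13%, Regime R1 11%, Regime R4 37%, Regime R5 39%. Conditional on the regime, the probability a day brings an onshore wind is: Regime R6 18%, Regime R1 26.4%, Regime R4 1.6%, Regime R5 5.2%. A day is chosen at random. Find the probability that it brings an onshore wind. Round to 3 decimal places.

0.079

Unnormalized posteriors (prior × likelihood):
  Regime R6: 0.13 × 0.18 = 0.0234
  Regime R1: 0.11 × 0.264 = 0.02904
  Regime R4: 0.37 × 0.016 = 0.00592
  Regime R5: 0.39 × 0.052 = 0.02028
P(onshore) = 0.0234 + 0.02904 + 0.00592 + 0.02028 = 0.07864 → 0.079.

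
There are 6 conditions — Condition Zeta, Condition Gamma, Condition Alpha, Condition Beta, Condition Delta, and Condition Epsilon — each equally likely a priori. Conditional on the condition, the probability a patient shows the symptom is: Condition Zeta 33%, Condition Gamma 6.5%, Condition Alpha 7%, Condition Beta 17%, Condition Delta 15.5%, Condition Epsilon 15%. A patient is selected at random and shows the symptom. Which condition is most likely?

Condition Zeta

Since the prior is uniform, the posterior is proportional to the likelihood:
  Condition Zeta: 0.33
  Condition Gamma: 0.065
  Condition Alpha: 0.07
  Condition Beta: 0.17
  Condition Delta: 0.155
  Condition Epsilon: 0.15
Total = 0.94.
Largest term belongs to Condition Zeta, so Condition Zeta is most probable.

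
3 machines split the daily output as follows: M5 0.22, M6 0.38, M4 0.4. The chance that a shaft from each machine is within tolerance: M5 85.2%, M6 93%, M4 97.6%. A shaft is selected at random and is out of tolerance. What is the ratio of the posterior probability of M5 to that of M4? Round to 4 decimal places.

Taking complements, P(oversize | each) = M5 0.148, M6 0.07, M4 0.024.
Compute prior × likelihood for every hypothesis:
  M5: 0.22 × 0.148 = 0.03256
  M6: 0.38 × 0.07 = 0.0266
  M4: 0.4 × 0.024 = 0.0096
Normalizing constant = 0.06876.
The ratio is 0.03256 / 0.0096 (the normalizer cancels) = 3.3917.

3.3917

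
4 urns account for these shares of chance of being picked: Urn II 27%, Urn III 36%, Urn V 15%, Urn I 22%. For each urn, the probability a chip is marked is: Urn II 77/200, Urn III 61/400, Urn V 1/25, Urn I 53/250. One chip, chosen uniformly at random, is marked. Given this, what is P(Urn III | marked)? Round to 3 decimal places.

0.260

Compute prior × likelihood for every hypothesis:
  Urn II: 0.27 × 0.385 = 0.10395
  Urn III: 0.36 × 0.1525 = 0.0549
  Urn V: 0.15 × 0.04 = 0.006
  Urn I: 0.22 × 0.212 = 0.04664
Total = 0.21149.
P(Urn III | evidence) = 0.0549 / 0.21149 ≈ 0.260.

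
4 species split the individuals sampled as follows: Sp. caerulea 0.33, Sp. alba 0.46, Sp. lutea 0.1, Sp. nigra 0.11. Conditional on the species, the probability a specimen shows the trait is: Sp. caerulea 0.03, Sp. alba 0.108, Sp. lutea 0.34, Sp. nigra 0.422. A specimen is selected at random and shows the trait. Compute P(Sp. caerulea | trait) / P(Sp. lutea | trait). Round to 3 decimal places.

Prior × likelihood for each hypothesis:
  Sp. caerulea: 0.33 × 0.03 = 0.0099
  Sp. alba: 0.46 × 0.108 = 0.04968
  Sp. lutea: 0.1 × 0.34 = 0.034
  Sp. nigra: 0.11 × 0.422 = 0.04642
Total = 0.14.
The ratio is 0.0099 / 0.034 (the normalizer cancels) = 0.291.

0.291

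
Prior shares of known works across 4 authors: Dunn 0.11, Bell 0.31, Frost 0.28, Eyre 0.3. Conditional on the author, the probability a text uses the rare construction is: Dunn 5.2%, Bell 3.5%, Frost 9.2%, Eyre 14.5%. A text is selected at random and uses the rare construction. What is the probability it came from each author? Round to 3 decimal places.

Dunn 0.067, Bell 0.126, Frost 0.300, Eyre 0.507

Prior × likelihood for each hypothesis:
  Dunn: 0.11 × 0.052 = 0.00572
  Bell: 0.31 × 0.035 = 0.01085
  Frost: 0.28 × 0.092 = 0.02576
  Eyre: 0.3 × 0.145 = 0.0435
Sum = 0.08583.
P(Dunn | rare-form) = 0.00572/0.08583 ≈ 0.067
P(Bell | rare-form) = 0.01085/0.08583 ≈ 0.126
P(Frost | rare-form) = 0.02576/0.08583 ≈ 0.300
P(Eyre | rare-form) = 0.0435/0.08583 ≈ 0.507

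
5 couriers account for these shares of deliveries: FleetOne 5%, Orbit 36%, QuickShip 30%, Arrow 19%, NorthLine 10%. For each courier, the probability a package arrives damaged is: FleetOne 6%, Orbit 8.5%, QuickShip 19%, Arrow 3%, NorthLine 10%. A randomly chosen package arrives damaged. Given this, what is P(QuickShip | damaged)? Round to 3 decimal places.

0.536

By Bayes' rule, posterior ∝ prior × likelihood:
  FleetOne: 0.05 × 0.06 = 0.003
  Orbit: 0.36 × 0.085 = 0.0306
  QuickShip: 0.3 × 0.19 = 0.057
  Arrow: 0.19 × 0.03 = 0.0057
  NorthLine: 0.1 × 0.1 = 0.01
Normalizing constant = 0.1063.
P(QuickShip | evidence) = 0.057 / 0.1063 ≈ 0.536.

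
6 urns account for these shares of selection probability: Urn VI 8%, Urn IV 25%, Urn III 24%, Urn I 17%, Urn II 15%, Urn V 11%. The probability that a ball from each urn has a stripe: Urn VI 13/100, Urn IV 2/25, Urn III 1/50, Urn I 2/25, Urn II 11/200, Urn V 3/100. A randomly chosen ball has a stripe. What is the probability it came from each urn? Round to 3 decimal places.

Urn VI 0.172, Urn IV 0.331, Urn III 0.080, Urn I 0.225, Urn II 0.137, Urn V 0.055

Compute prior × likelihood for every hypothesis:
  Urn VI: 0.08 × 0.13 = 0.0104
  Urn IV: 0.25 × 0.08 = 0.02
  Urn III: 0.24 × 0.02 = 0.0048
  Urn I: 0.17 × 0.08 = 0.0136
  Urn II: 0.15 × 0.055 = 0.00825
  Urn V: 0.11 × 0.03 = 0.0033
Total = 0.06035.
P(Urn VI | striped) = 0.0104/0.06035 ≈ 0.172
P(Urn IV | striped) = 0.02/0.06035 ≈ 0.331
P(Urn III | striped) = 0.0048/0.06035 ≈ 0.080
P(Urn I | striped) = 0.0136/0.06035 ≈ 0.225
P(Urn II | striped) = 0.00825/0.06035 ≈ 0.137
P(Urn V | striped) = 0.0033/0.06035 ≈ 0.055
(Check: 0.172+0.331+0.080+0.225+0.137+0.055 = 1.000.)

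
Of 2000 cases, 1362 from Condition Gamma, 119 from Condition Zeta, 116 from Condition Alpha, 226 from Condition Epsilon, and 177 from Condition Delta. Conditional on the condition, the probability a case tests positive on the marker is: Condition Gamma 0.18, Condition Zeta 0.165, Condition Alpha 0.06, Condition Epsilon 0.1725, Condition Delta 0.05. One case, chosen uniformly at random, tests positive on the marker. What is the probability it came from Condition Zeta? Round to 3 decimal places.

Prior × likelihood for each hypothesis:
  Condition Gamma: 0.681 × 0.18 = 0.12258
  Condition Zeta: 0.0595 × 0.165 = 0.0098175
  Condition Alpha: 0.058 × 0.06 = 0.00348
  Condition Epsilon: 0.113 × 0.1725 = 0.0194925
  Condition Delta: 0.0885 × 0.05 = 0.004425
Sum = 0.159795.
P(Condition Zeta | evidence) = 0.0098175 / 0.159795 ≈ 0.061.

0.061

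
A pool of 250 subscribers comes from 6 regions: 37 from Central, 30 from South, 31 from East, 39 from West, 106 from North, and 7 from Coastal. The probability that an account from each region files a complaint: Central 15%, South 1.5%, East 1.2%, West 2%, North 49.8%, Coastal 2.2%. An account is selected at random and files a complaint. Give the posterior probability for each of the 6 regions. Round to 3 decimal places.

Unnormalized posteriors (prior × likelihood):
  Central: 0.148 × 0.15 = 0.0222
  South: 0.12 × 0.015 = 0.0018
  East: 0.124 × 0.012 = 0.001488
  West: 0.156 × 0.02 = 0.00312
  North: 0.424 × 0.498 = 0.211152
  Coastal: 0.028 × 0.022 = 0.000616
Sum = 0.240376.
P(Central | complaint) = 0.0222/0.240376 ≈ 0.092
P(South | complaint) = 0.0018/0.240376 ≈ 0.007
P(East | complaint) = 0.001488/0.240376 ≈ 0.006
P(West | complaint) = 0.00312/0.240376 ≈ 0.013
P(North | complaint) = 0.211152/0.240376 ≈ 0.878
P(Coastal | complaint) = 0.000616/0.240376 ≈ 0.003
(Check: 0.092+0.007+0.006+0.013+0.878+0.003 = 0.999.)

Central 0.092, South 0.007, East 0.006, West 0.013, North 0.878, Coastal 0.003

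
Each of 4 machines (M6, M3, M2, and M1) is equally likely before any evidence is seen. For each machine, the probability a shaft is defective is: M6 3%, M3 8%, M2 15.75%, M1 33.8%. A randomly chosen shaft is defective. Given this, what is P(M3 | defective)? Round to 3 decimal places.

0.132

With a uniform prior (1/4 each), posterior ∝ likelihood:
  M6: 0.03
  M3: 0.08
  M2: 0.1575
  M1: 0.338
Sum = 0.6055.
P(M3 | evidence) = 0.08 / 0.6055 ≈ 0.132.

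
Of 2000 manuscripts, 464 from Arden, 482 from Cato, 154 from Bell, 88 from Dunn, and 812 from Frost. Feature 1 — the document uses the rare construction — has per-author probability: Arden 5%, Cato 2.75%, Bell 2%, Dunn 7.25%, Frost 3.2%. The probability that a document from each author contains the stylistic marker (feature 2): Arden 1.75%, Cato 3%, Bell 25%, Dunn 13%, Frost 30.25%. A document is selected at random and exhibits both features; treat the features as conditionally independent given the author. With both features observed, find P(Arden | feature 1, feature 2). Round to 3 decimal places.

By Bayes' rule, posterior ∝ prior × likelihood:
  Arden: 0.232 × 0.05 × 0.0175 = 0.000203
  Cato: 0.241 × 0.0275 × 0.03 = 0.000198825
  Bell: 0.077 × 0.02 × 0.25 = 0.000385
  Dunn: 0.044 × 0.0725 × 0.13 = 0.0004147
  Frost: 0.406 × 0.032 × 0.3025 = 0.00393008
Normalizing constant = 0.005131605.
P(Arden | evidence) = 0.000203 / 0.005131605 ≈ 0.040.

0.040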